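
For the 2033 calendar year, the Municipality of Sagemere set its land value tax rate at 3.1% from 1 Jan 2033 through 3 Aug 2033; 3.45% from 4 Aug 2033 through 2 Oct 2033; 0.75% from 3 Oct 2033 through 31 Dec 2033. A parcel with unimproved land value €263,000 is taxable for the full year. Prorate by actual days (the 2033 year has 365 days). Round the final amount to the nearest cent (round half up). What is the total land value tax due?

€6,780.36

1 Jan – 3 Aug 2033: 215 days at 3.1% → €263,000 × 3.1% × 215/365 = €4,802.4521
4 Aug – 2 Oct 2033: 60 days at 3.45% → €263,000 × 3.45% × 60/365 = €1,491.5342
3 Oct – 31 Dec 2033: 90 days at 0.75% → €263,000 × 0.75% × 90/365 = €486.3699
Total = €6,780.3562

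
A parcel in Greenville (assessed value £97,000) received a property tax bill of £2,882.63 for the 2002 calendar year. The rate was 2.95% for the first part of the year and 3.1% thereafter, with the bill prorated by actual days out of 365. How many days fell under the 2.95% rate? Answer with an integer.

Let d = days at the first rate; then 365 − d days at the second rate.
£97,000 × [2.95%·d + 3.1%·(365−d)] / 365 = £2,882.63
Solving gives d = 312, so the new rate took effect on 9 November 2002.

312 days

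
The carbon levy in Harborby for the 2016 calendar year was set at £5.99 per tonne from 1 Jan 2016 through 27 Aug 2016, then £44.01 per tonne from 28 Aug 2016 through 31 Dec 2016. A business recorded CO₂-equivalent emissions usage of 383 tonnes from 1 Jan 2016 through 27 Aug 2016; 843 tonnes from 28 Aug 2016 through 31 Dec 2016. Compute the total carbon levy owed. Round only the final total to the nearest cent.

£39,394.60

1 Jan – 27 Aug 2016: 383 tonnes at £5.99/tonne → £2,294.17
28 Aug – 31 Dec 2016: 843 tonnes at £44.01/tonne → £37,100.43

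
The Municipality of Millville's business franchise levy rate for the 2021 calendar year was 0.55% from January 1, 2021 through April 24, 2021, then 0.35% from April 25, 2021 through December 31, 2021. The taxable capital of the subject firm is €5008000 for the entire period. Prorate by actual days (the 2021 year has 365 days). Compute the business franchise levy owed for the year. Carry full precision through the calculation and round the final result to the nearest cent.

€20656.28

January 1 – April 24, 2021: 114 days at 0.55% → €5008000 × 0.55% × 114/365 = €8602.7836
April 25 – December 31, 2021: 251 days at 0.35% → €5008000 × 0.35% × 251/365 = €12053.5014
Total = €20656.2849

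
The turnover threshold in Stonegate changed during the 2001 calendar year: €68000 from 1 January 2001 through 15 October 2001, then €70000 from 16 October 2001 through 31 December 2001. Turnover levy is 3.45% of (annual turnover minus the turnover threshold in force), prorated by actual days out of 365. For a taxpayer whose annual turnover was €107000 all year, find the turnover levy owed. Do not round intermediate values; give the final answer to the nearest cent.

1 January – 15 October 2001: 288 days, exemption €68000 → (€107000 − €68000) × 3.45% × 288/365 = €1061.6548
16 October – 31 December 2001: 77 days, exemption €70000 → (€107000 − €70000) × 3.45% × 77/365 = €269.2890
Total = €1330.9438

€1330.94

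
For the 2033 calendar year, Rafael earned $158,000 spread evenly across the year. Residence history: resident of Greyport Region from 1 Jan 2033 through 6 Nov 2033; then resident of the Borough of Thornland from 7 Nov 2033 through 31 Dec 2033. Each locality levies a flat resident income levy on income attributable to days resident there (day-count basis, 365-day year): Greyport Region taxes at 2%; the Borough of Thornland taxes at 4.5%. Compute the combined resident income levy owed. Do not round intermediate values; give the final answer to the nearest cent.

$3,755.21

Greyport Region, 1 Jan – 6 Nov 2033: 310 days → $158,000 × 2% × 310/365 = $2,683.8356
The Borough of Thornland, 7 Nov – 31 Dec 2033: 55 days → $158,000 × 4.5% × 55/365 = $1,071.3699
Total = $3,755.2055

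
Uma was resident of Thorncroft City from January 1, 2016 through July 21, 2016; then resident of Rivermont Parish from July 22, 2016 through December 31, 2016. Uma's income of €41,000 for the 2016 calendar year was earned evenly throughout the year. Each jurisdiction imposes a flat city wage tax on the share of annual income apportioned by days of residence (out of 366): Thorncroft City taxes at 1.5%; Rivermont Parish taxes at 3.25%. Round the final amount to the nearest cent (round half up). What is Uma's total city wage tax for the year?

Thorncroft City, January 1 – July 21, 2016: 203 days → €41,000 × 1.5% × 203/366 = €341.1066
Rivermont Parish, July 22 – December 31, 2016: 163 days → €41,000 × 3.25% × 163/366 = €593.4358
Total = €934.5423

€934.54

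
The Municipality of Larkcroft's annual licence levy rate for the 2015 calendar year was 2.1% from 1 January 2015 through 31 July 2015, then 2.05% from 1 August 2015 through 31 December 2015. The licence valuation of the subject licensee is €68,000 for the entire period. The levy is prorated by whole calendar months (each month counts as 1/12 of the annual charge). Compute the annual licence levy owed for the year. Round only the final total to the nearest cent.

1 January – 31 July 2015: 7 months at 2.1% → €68,000 × 2.1% × 7/12 = €833.0000
1 August – 31 December 2015: 5 months at 2.05% → €68,000 × 2.05% × 5/12 = €580.8333
Total = €1,413.8333

€1,413.83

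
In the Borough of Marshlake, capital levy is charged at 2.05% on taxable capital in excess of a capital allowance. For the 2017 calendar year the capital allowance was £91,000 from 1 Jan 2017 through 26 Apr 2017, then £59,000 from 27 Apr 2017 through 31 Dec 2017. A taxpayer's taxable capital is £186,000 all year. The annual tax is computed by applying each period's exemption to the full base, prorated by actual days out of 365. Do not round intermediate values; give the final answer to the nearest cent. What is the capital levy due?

£2,395.02

1 Jan – 26 Apr 2017: 116 days, exemption £91,000 → (£186,000 − £91,000) × 2.05% × 116/365 = £618.9315
27 Apr – 31 Dec 2017: 249 days, exemption £59,000 → (£186,000 − £59,000) × 2.05% × 249/365 = £1,776.0863
Total = £2,395.0178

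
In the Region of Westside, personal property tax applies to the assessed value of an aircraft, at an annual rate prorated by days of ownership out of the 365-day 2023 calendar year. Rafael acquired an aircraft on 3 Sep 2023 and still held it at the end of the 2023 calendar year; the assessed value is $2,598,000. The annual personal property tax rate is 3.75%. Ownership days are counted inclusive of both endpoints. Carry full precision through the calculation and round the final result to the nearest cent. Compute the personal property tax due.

$32,030.14

Days held (3 Sep – 31 Dec 2023): 120 out of 365
Tax = $2,598,000 × 3.75% × 120/365 = $32,030.1370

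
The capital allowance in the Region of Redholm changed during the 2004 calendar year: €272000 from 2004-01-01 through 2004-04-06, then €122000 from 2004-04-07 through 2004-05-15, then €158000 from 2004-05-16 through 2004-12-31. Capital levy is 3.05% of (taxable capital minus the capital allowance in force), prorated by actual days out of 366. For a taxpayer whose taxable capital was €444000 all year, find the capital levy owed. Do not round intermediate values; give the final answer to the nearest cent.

2004-01-01 to 2004-04-06: 97 days, exemption €272000 → (€444000 − €272000) × 3.05% × 97/366 = €1390.3333
2004-04-07 to 2004-05-15: 39 days, exemption €122000 → (€444000 − €122000) × 3.05% × 39/366 = €1046.5000
2004-05-16 to 2004-12-31: 230 days, exemption €158000 → (€444000 − €158000) × 3.05% × 230/366 = €5481.6667
Total = €7918.5000

€7918.50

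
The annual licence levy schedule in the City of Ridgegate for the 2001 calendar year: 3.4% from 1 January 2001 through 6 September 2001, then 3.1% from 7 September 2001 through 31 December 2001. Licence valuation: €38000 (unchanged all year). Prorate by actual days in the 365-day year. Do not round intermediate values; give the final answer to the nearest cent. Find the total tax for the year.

€1255.77

1 January – 6 September 2001: 249 days at 3.4% → €38000 × 3.4% × 249/365 = €881.3918
7 September – 31 December 2001: 116 days at 3.1% → €38000 × 3.1% × 116/365 = €374.3781
Total = €1255.7699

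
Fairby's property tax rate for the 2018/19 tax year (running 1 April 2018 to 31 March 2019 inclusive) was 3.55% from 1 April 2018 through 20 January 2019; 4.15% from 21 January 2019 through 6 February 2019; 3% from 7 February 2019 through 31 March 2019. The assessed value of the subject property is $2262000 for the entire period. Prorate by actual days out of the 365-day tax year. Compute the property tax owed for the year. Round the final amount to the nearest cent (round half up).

1 April 2018 – 20 January 2019: 295 days at 3.55% → $2262000 × 3.55% × 295/365 = $64900.8082
21 January – 6 February 2019: 17 days at 4.15% → $2262000 × 4.15% × 17/365 = $4372.1671
7 February – 31 March 2019: 53 days at 3% → $2262000 × 3% × 53/365 = $9853.6438
Total = $79126.6192

$79126.62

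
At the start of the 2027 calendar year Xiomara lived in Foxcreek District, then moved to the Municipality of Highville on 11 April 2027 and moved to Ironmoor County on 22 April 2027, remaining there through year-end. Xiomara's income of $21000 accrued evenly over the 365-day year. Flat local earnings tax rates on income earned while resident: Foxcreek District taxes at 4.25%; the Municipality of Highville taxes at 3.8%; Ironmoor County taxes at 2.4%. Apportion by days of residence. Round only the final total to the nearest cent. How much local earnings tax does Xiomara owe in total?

Foxcreek District, 1 January – 10 April 2027: 100 days → $21000 × 4.25% × 100/365 = $244.5205
The Municipality of Highville, 11 April – 21 April 2027: 11 days → $21000 × 3.8% × 11/365 = $24.0493
Ironmoor County, 22 April – 31 December 2027: 254 days → $21000 × 2.4% × 254/365 = $350.7288
Total = $619.2986

$619.30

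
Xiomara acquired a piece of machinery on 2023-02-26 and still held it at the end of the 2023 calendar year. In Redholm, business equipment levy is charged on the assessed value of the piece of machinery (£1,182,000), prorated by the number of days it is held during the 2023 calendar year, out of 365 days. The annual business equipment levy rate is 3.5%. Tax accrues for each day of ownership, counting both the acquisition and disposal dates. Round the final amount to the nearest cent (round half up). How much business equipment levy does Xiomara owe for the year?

Days held (2023-02-26 to 2023-12-31): 309 out of 365
Tax = £1,182,000 × 3.5% × 309/365 = £35,022.8219

£35,022.82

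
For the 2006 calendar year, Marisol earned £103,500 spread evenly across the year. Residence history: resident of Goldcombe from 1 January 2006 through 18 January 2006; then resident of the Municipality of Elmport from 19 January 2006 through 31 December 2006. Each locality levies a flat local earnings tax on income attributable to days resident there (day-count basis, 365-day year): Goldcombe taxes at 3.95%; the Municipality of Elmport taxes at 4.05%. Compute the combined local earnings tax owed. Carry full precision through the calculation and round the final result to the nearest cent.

Goldcombe, 1 January – 18 January 2006: 18 days → £103,500 × 3.95% × 18/365 = £201.6123
The Municipality of Elmport, 19 January – 31 December 2006: 347 days → £103,500 × 4.05% × 347/365 = £3,985.0336
Total = £4,186.6459

£4,186.65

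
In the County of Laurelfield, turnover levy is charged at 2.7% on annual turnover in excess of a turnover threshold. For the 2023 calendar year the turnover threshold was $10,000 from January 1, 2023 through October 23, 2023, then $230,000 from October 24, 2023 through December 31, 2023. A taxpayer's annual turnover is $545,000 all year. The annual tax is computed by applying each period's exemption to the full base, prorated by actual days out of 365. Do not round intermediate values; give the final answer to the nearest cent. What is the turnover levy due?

January 1 – October 23, 2023: 296 days, exemption $10,000 → ($545,000 − $10,000) × 2.7% × 296/365 = $11,714.3014
October 24 – December 31, 2023: 69 days, exemption $230,000 → ($545,000 − $230,000) × 2.7% × 69/365 = $1,607.7945
Total = $13,322.0959

$13,322.10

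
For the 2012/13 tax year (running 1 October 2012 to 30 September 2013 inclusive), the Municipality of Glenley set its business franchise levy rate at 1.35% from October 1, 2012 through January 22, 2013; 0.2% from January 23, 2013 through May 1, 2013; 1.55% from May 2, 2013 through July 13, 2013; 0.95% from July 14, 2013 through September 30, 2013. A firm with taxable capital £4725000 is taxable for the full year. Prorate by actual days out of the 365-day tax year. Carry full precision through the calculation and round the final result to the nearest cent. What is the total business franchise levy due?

£46848.70

October 1, 2012 – January 22, 2013: 114 days at 1.35% → £4725000 × 1.35% × 114/365 = £19922.6712
January 23 – May 1, 2013: 99 days at 0.2% → £4725000 × 0.2% × 99/365 = £2563.1507
May 2 – July 13, 2013: 73 days at 1.55% → £4725000 × 1.55% × 73/365 = £14647.5000
July 14 – September 30, 2013: 79 days at 0.95% → £4725000 × 0.95% × 79/365 = £9715.3767
Total = £46848.6986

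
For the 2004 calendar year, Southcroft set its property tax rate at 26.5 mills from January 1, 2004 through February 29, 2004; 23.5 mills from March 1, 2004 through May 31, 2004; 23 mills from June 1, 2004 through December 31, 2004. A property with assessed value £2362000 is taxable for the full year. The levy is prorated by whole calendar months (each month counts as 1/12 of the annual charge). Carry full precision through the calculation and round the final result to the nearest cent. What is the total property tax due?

January 1 – February 29, 2004: 2 months at 26.5 mills → £2362000 × 2.65% × 2/12 = £10432.1667
March 1 – May 31, 2004: 3 months at 23.5 mills → £2362000 × 2.35% × 3/12 = £13876.7500
June 1 – December 31, 2004: 7 months at 23 mills → £2362000 × 2.3% × 7/12 = £31690.1667
Total = £55999.0833

£55999.08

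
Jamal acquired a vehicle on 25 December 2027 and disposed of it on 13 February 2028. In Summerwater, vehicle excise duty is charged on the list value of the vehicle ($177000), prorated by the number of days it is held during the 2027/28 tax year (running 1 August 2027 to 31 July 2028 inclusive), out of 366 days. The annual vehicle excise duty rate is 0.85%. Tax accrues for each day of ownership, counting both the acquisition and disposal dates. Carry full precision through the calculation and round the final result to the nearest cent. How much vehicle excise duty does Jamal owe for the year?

Days held (25 December 2027 – 13 February 2028): 51 out of 366
Tax = $177000 × 0.85% × 51/366 = $209.6434

$209.64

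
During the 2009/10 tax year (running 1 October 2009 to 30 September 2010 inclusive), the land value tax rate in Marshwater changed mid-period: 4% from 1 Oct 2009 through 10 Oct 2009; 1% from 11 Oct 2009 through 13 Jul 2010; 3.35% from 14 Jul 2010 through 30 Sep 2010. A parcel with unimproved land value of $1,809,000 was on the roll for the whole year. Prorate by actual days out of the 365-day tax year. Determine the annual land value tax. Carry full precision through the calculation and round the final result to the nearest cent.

1 Oct – 10 Oct 2009: 10 days at 4% → $1,809,000 × 4% × 10/365 = $1,982.4658
11 Oct 2009 – 13 Jul 2010: 276 days at 1% → $1,809,000 × 1% × 276/365 = $13,679.0137
14 Jul – 30 Sep 2010: 79 days at 3.35% → $1,809,000 × 3.35% × 79/365 = $13,116.4890
Total = $28,777.9685

$28,777.97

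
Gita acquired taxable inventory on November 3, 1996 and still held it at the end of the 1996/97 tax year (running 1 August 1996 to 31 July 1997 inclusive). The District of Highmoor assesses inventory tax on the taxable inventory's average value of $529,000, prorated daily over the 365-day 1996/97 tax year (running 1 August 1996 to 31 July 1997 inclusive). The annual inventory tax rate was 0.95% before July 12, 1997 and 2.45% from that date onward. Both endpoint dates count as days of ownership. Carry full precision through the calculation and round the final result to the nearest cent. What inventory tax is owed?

November 3, 1996 – July 11, 1997: 251 days at 0.95% → $529,000 × 0.95% × 251/365 = $3,455.8918
July 12 – July 31, 1997: 20 days at 2.45% → $529,000 × 2.45% × 20/365 = $710.1644
Total = $4,166.0562

$4,166.06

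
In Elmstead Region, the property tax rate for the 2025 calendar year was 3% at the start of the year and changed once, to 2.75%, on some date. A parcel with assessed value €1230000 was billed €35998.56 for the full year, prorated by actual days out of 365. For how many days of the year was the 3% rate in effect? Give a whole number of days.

Let d = days at the first rate; then 365 − d days at the second rate.
€1230000 × [3%·d + 2.75%·(365−d)] / 365 = €35998.56
Solving gives d = 258, so the new rate took effect on 16 Sep 2025.

258 days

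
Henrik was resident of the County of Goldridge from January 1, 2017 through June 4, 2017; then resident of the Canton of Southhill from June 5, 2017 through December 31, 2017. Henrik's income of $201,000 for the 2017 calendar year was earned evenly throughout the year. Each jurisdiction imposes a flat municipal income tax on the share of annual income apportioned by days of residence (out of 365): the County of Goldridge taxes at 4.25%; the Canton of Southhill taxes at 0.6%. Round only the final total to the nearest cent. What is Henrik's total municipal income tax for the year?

$4,321.50

The County of Goldridge, January 1 – June 4, 2017: 155 days → $201,000 × 4.25% × 155/365 = $3,627.6370
The Canton of Southhill, June 5 – December 31, 2017: 210 days → $201,000 × 0.6% × 210/365 = $693.8630
Total = $4,321.5000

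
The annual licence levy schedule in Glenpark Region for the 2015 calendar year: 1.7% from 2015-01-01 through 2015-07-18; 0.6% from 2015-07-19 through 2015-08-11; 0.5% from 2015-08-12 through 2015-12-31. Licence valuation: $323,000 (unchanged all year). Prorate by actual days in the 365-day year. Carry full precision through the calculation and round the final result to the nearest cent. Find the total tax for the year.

2015-01-01 to 2015-07-18: 199 days at 1.7% → $323,000 × 1.7% × 199/365 = $2,993.7233
2015-07-19 to 2015-08-11: 24 days at 0.6% → $323,000 × 0.6% × 24/365 = $127.4301
2015-08-12 to 2015-12-31: 142 days at 0.5% → $323,000 × 0.5% × 142/365 = $628.3014
Total = $3,749.4548

$3,749.45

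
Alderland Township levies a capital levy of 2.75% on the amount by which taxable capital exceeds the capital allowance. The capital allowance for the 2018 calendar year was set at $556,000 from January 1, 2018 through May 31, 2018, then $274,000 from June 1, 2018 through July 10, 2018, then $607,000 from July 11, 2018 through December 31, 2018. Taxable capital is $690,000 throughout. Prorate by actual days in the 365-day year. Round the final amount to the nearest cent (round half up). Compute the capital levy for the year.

January 1 – May 31, 2018: 151 days, exemption $556,000 → ($690,000 − $556,000) × 2.75% × 151/365 = $1,524.4795
June 1 – July 10, 2018: 40 days, exemption $274,000 → ($690,000 − $274,000) × 2.75% × 40/365 = $1,253.6986
July 11 – December 31, 2018: 174 days, exemption $607,000 → ($690,000 − $607,000) × 2.75% × 174/365 = $1,088.0959
Total = $3,866.2740

$3,866.27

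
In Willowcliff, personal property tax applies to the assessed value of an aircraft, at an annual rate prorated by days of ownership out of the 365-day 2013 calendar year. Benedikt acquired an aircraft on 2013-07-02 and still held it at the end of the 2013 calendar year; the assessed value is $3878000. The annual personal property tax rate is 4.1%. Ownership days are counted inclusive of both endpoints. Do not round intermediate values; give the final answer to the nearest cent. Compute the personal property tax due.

$79716.81

Days held (2013-07-02 to 2013-12-31): 183 out of 365
Tax = $3878000 × 4.1% × 183/365 = $79716.8055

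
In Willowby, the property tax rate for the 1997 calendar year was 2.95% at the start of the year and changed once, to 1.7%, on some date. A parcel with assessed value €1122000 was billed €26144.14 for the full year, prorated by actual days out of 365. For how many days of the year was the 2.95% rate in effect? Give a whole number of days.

184 days

Let d = days at the first rate; then 365 − d days at the second rate.
€1122000 × [2.95%·d + 1.7%·(365−d)] / 365 = €26144.14
Solving gives d = 184, so the new rate took effect on July 4, 1997.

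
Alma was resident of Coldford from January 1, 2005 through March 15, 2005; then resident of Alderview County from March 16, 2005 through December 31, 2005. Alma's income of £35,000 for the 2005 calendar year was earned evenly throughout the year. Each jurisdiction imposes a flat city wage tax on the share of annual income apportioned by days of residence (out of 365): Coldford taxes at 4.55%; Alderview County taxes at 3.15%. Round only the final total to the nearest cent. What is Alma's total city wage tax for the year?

£1,201.84

Coldford, January 1 – March 15, 2005: 74 days → £35,000 × 4.55% × 74/365 = £322.8630
Alderview County, March 16 – December 31, 2005: 291 days → £35,000 × 3.15% × 291/365 = £878.9795
Total = £1,201.8425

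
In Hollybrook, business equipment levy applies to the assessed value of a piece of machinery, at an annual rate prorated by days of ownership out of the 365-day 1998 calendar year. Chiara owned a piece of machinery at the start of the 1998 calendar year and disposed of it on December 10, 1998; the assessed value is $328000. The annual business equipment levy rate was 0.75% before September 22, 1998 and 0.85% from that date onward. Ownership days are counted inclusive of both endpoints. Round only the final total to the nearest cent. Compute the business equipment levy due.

$2390.36

January 1 – September 21, 1998: 264 days at 0.75% → $328000 × 0.75% × 264/365 = $1779.2877
September 22 – December 10, 1998: 80 days at 0.85% → $328000 × 0.85% × 80/365 = $611.0685
Total = $2390.3562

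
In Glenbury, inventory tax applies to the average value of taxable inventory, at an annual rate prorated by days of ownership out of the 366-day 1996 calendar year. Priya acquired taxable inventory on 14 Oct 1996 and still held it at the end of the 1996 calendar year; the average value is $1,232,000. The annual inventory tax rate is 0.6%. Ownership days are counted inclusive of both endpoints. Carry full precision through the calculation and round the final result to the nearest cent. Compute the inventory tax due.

Days held (14 Oct – 31 Dec 1996): 79 out of 366
Tax = $1,232,000 × 0.6% × 79/366 = $1,595.5410

$1,595.54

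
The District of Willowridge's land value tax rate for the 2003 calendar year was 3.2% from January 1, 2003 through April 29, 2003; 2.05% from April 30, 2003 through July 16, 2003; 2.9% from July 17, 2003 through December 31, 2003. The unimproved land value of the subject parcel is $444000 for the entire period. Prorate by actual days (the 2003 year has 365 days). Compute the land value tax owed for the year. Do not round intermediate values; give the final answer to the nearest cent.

January 1 – April 29, 2003: 119 days at 3.2% → $444000 × 3.2% × 119/365 = $4632.1973
April 30 – July 16, 2003: 78 days at 2.05% → $444000 × 2.05% × 78/365 = $1945.0849
July 17 – December 31, 2003: 168 days at 2.9% → $444000 × 2.9% × 168/365 = $5926.4877
Total = $12503.7699

$12503.77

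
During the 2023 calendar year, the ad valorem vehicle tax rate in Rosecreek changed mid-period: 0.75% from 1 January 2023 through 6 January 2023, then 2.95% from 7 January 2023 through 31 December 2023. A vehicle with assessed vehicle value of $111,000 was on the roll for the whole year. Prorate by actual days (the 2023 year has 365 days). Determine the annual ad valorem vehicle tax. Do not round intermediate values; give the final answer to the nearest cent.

$3,234.36

1 January – 6 January 2023: 6 days at 0.75% → $111,000 × 0.75% × 6/365 = $13.6849
7 January – 31 December 2023: 359 days at 2.95% → $111,000 × 2.95% × 359/365 = $3,220.6726
Total = $3,234.3575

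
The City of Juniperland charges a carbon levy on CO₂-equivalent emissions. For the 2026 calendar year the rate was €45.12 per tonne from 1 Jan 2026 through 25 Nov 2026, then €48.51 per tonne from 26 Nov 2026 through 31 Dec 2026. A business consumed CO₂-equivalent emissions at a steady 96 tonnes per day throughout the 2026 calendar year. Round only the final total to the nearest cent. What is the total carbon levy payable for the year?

€1592720.64

1 Jan – 25 Nov 2026: 329 days × 96 tonnes/day = 31,584 tonnes at €45.12/tonne → €1425070.08
26 Nov – 31 Dec 2026: 36 days × 96 tonnes/day = 3,456 tonnes at €48.51/tonne → €167650.56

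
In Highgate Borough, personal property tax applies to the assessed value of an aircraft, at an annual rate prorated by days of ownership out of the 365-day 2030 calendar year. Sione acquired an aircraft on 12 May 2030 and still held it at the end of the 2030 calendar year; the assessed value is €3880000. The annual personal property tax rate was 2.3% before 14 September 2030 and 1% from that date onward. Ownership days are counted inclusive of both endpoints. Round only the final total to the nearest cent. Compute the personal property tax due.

12 May – 13 September 2030: 125 days at 2.3% → €3880000 × 2.3% × 125/365 = €30561.6438
14 September – 31 December 2030: 109 days at 1% → €3880000 × 1% × 109/365 = €11586.8493
Total = €42148.4932

€42148.49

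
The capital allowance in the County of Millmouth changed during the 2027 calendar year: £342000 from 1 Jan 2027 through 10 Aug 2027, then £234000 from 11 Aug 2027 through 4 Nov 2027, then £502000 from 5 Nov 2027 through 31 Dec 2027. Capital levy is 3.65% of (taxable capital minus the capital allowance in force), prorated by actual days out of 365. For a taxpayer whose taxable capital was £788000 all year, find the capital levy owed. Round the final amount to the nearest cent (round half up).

£16295.80

1 Jan – 10 Aug 2027: 222 days, exemption £342000 → (£788000 − £342000) × 3.65% × 222/365 = £9901.2000
11 Aug – 4 Nov 2027: 86 days, exemption £234000 → (£788000 − £234000) × 3.65% × 86/365 = £4764.4000
5 Nov – 31 Dec 2027: 57 days, exemption £502000 → (£788000 − £502000) × 3.65% × 57/365 = £1630.2000
Total = £16295.8000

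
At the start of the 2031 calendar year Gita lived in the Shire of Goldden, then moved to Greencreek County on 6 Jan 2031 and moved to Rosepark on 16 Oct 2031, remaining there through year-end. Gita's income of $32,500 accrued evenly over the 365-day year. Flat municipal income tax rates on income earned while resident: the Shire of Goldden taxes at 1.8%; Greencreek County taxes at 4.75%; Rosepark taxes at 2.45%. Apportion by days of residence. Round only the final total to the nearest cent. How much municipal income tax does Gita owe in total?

$1,372.92

The Shire of Goldden, 1 Jan – 5 Jan 2031: 5 days → $32,500 × 1.8% × 5/365 = $8.0137
Greencreek County, 6 Jan – 15 Oct 2031: 283 days → $32,500 × 4.75% × 283/365 = $1,196.9349
Rosepark, 16 Oct – 31 Dec 2031: 77 days → $32,500 × 2.45% × 77/365 = $167.9760
Total = $1,372.9247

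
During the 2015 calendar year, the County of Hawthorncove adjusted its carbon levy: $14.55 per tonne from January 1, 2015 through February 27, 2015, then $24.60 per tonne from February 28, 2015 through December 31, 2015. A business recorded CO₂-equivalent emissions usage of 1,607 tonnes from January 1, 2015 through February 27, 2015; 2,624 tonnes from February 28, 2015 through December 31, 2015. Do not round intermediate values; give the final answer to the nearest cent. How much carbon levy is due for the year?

January 1 – February 27, 2015: 1,607 tonnes at $14.55/tonne → $23,381.85
February 28 – December 31, 2015: 2,624 tonnes at $24.60/tonne → $64,550.40

$87,932.25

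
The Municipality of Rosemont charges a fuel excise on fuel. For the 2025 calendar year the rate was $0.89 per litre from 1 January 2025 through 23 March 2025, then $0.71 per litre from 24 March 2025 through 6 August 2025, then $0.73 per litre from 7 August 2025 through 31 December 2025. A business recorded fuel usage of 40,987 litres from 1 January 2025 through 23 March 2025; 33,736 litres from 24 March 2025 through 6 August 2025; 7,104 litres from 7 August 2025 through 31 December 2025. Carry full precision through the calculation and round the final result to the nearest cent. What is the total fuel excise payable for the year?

1 January – 23 March 2025: 40,987 litres at $0.89/litre → $36478.43
24 March – 6 August 2025: 33,736 litres at $0.71/litre → $23952.56
7 August – 31 December 2025: 7,104 litres at $0.73/litre → $5185.92

$65616.91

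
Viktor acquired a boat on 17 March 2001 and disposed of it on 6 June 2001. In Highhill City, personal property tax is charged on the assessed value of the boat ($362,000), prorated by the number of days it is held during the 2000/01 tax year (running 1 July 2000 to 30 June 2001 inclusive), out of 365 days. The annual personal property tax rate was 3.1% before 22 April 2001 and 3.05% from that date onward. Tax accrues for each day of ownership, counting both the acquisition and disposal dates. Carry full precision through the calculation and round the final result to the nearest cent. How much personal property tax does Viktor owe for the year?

17 March – 21 April 2001: 36 days at 3.1% → $362,000 × 3.1% × 36/365 = $1,106.8274
22 April – 6 June 2001: 46 days at 3.05% → $362,000 × 3.05% × 46/365 = $1,391.4685
Total = $2,498.2959

$2,498.30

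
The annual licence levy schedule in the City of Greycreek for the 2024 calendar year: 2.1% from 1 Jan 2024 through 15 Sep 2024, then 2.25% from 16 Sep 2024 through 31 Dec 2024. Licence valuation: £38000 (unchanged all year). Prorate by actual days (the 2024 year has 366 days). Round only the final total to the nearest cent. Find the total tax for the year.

£814.66

1 Jan – 15 Sep 2024: 259 days at 2.1% → £38000 × 2.1% × 259/366 = £564.7049
16 Sep – 31 Dec 2024: 107 days at 2.25% → £38000 × 2.25% × 107/366 = £249.9590
Total = £814.6639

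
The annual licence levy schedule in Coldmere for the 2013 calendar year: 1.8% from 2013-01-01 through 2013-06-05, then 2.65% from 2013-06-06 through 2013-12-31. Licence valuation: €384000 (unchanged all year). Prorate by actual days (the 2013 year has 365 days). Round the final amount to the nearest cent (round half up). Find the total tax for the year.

2013-01-01 to 2013-06-05: 156 days at 1.8% → €384000 × 1.8% × 156/365 = €2954.1699
2013-06-06 to 2013-12-31: 209 days at 2.65% → €384000 × 2.65% × 209/365 = €5826.8055
Total = €8780.9753

€8780.98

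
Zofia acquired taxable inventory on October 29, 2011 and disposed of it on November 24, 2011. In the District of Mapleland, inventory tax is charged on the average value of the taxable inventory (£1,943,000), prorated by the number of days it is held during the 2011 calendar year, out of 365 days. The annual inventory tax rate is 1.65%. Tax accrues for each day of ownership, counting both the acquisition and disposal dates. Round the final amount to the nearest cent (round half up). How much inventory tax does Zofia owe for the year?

Days held (October 29 – November 24, 2011): 27 out of 365
Tax = £1,943,000 × 1.65% × 27/365 = £2,371.5247

£2,371.52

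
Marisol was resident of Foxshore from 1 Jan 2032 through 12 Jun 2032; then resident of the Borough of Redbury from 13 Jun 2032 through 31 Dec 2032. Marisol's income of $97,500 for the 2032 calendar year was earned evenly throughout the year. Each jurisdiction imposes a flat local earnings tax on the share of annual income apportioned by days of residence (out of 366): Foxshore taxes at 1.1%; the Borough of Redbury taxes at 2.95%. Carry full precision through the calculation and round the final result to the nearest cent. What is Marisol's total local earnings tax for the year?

$2,068.01

Foxshore, 1 Jan – 12 Jun 2032: 164 days → $97,500 × 1.1% × 164/366 = $480.5738
The Borough of Redbury, 13 Jun – 31 Dec 2032: 202 days → $97,500 × 2.95% × 202/366 = $1,587.4385
Total = $2,068.0123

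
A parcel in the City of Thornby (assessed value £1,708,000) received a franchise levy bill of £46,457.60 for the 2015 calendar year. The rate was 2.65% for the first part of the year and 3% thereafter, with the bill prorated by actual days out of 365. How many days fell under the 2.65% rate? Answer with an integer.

Let d = days at the first rate; then 365 − d days at the second rate.
£1,708,000 × [2.65%·d + 3%·(365−d)] / 365 = £46,457.60
Solving gives d = 292, so the new rate took effect on 20 October 2015.

292 days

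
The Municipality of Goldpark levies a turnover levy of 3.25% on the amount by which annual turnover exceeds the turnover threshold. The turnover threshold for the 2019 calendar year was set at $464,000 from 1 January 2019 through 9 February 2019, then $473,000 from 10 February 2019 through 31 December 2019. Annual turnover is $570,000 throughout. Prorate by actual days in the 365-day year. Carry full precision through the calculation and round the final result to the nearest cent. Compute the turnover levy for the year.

1 January – 9 February 2019: 40 days, exemption $464,000 → ($570,000 − $464,000) × 3.25% × 40/365 = $377.5342
10 February – 31 December 2019: 325 days, exemption $473,000 → ($570,000 − $473,000) × 3.25% × 325/365 = $2,807.0205
Total = $3,184.5548

$3,184.55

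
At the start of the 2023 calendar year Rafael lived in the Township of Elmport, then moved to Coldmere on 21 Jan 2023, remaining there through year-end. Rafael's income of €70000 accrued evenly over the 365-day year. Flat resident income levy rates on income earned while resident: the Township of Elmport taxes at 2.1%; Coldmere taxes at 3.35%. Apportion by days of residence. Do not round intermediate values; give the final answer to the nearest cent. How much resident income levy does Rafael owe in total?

€2297.05

The Township of Elmport, 1 Jan – 20 Jan 2023: 20 days → €70000 × 2.1% × 20/365 = €80.5479
Coldmere, 21 Jan – 31 Dec 2023: 345 days → €70000 × 3.35% × 345/365 = €2216.5068
Total = €2297.0548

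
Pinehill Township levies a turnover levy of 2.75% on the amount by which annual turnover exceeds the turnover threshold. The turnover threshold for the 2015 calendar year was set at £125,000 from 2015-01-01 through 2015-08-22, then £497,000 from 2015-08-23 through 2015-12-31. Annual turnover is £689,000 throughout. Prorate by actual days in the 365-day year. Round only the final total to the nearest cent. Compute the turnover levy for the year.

2015-01-01 to 2015-08-22: 234 days, exemption £125,000 → (£689,000 − £125,000) × 2.75% × 234/365 = £9,943.3973
2015-08-23 to 2015-12-31: 131 days, exemption £497,000 → (£689,000 − £497,000) × 2.75% × 131/365 = £1,895.0137
Total = £11,838.4110

£11,838.41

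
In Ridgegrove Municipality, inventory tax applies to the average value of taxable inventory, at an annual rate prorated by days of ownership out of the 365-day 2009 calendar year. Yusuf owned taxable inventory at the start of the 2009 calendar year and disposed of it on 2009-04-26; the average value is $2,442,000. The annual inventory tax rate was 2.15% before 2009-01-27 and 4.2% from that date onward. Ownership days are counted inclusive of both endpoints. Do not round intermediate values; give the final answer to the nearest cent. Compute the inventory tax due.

2009-01-01 to 2009-01-26: 26 days at 2.15% → $2,442,000 × 2.15% × 26/365 = $3,739.9397
2009-01-27 to 2009-04-26: 90 days at 4.2% → $2,442,000 × 4.2% × 90/365 = $25,289.7534
Total = $29,029.6932

$29,029.69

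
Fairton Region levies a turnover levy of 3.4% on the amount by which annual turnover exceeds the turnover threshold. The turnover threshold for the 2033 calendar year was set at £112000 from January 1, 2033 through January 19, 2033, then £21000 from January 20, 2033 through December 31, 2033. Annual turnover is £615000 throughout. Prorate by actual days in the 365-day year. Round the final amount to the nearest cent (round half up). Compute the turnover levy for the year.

£20034.94

January 1 – January 19, 2033: 19 days, exemption £112000 → (£615000 − £112000) × 3.4% × 19/365 = £890.2411
January 20 – December 31, 2033: 346 days, exemption £21000 → (£615000 − £21000) × 3.4% × 346/365 = £19144.7014
Total = £20034.9425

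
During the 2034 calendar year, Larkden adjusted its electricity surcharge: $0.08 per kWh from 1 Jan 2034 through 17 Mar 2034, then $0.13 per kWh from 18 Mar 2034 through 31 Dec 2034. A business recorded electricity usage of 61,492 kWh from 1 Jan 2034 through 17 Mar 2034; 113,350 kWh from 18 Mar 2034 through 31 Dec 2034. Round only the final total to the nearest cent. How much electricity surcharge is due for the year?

$19654.86

1 Jan – 17 Mar 2034: 61,492 kWh at $0.08/kWh → $4919.36
18 Mar – 31 Dec 2034: 113,350 kWh at $0.13/kWh → $14735.50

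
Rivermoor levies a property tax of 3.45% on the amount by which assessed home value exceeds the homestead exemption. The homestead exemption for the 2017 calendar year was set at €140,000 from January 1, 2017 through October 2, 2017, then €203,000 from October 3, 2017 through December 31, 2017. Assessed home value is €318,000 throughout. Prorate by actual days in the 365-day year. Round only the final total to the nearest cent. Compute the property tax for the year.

€5,605.07

January 1 – October 2, 2017: 275 days, exemption €140,000 → (€318,000 − €140,000) × 3.45% × 275/365 = €4,626.7808
October 3 – December 31, 2017: 90 days, exemption €203,000 → (€318,000 − €203,000) × 3.45% × 90/365 = €978.2877
Total = €5,605.0685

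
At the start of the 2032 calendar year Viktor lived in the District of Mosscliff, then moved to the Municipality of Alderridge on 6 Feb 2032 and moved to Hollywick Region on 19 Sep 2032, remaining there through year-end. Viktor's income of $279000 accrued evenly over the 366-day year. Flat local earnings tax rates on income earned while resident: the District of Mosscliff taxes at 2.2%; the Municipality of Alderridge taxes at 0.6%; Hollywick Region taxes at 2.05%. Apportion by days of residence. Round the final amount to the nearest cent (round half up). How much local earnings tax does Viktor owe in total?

The District of Mosscliff, 1 Jan – 5 Feb 2032: 36 days → $279000 × 2.2% × 36/366 = $603.7377
The Municipality of Alderridge, 6 Feb – 18 Sep 2032: 226 days → $279000 × 0.6% × 226/366 = $1033.6721
Hollywick Region, 19 Sep – 31 Dec 2032: 104 days → $279000 × 2.05% × 104/366 = $1625.2131
Total = $3262.6230

$3262.62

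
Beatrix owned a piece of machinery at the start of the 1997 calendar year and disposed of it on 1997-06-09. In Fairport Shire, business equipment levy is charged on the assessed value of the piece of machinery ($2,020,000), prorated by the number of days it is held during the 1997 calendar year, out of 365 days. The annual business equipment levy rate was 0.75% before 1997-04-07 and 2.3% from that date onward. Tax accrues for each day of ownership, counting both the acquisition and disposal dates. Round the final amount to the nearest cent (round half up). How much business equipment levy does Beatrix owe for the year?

1997-01-01 to 1997-04-06: 96 days at 0.75% → $2,020,000 × 0.75% × 96/365 = $3,984.6575
1997-04-07 to 1997-06-09: 64 days at 2.3% → $2,020,000 × 2.3% × 64/365 = $8,146.4110
Total = $12,131.0685

$12,131.07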